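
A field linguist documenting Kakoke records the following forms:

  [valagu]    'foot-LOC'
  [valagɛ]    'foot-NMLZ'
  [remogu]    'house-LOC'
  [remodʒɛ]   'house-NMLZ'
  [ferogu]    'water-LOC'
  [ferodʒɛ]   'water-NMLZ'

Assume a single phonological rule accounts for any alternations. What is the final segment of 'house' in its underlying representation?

The root 'house' surfaces as [remogu] and [remodʒɛ], with a stem-final [g] ~ [dʒ] alternation.
The stem 'foot' ([valagu], [valagɛ]) shows [g] unchanged in both environments, so [g] cannot be basic with [dʒ] derived before the NMLZ suffix.
So /dʒ/ is underlying, and a rule of depalatalization — palato-alveolar /dʒ/ becomes [g] when no front vowel follows — gives [g].

/dʒ/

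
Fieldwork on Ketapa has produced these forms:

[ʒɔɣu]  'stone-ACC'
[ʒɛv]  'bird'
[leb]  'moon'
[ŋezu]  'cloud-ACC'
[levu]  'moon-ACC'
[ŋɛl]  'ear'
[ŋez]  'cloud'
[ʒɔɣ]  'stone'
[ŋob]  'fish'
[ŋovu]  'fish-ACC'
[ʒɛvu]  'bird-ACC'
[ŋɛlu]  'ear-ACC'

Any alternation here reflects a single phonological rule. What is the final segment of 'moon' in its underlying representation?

/b/

'moon' shows [b] ~ [v] at the end of the stem ([leb] vs [levu]).
The stem 'bird' ([ʒɛv], [ʒɛvu]) shows [v] unchanged in both environments, so [v] cannot be basic with [b] derived in isolation.
The alternation reflects intervocalic spirantization: voiced stops become fricatives between vowels. /b/ is underlying.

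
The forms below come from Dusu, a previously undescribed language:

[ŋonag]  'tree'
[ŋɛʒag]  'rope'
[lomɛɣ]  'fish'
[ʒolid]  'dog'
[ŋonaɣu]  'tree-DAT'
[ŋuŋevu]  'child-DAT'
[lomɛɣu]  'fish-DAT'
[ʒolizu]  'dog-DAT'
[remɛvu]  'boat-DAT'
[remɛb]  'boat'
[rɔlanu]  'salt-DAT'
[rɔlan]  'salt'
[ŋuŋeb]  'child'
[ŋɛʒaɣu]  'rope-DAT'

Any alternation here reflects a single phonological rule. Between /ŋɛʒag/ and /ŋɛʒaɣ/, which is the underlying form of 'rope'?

In [ŋɛʒag] and [ŋɛʒaɣu] the final segment of 'rope' alternates: [g] ~ [ɣ].
But 'fish' keeps [ɣ] in both environments ([lomɛɣ], [lomɛɣu]), so there is no rule changing /ɣ/ to [g] in isolation.
The alternation reflects intervocalic spirantization: voiced stops become fricatives between vowels. /g/ is underlying.

/ŋɛʒag/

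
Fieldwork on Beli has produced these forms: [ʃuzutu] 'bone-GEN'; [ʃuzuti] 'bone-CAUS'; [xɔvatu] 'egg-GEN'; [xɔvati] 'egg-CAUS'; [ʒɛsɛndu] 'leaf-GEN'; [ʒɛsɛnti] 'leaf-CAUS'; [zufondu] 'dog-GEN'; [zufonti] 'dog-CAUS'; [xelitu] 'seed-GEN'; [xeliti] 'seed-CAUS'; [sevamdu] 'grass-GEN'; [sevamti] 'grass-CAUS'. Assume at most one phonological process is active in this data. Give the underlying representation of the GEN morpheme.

The GEN morpheme has two allomorphs, [-du] and [-tu].
The CAUS suffix, which begins with [t], is invariant after every stem; so [t] is not altered by any rule here.
So the underlying form is /-du/, and voiced stops become voiceless after a vowel.

/-du/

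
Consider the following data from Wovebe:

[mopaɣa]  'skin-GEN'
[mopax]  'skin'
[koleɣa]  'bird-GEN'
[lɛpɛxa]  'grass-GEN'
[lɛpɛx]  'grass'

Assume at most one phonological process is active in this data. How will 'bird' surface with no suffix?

[kolex]

The stem for 'skin' ends in [ɣ] in [mopaɣa] but [x] in [mopax].
The stem 'grass' ([lɛpɛxa], [lɛpɛx]) shows [x] unchanged in both environments, so [x] cannot be basic with [ɣ] derived before the GEN suffix.
Therefore /ɣ/ is basic and [x] is derived by word-final obstruent devoicing (voiced obstruents become voiceless word-finally).
The one attested form of 'bird', [koleɣa], shows underlying /koleɣ/. Applying the same rule word-finally gives [kolex].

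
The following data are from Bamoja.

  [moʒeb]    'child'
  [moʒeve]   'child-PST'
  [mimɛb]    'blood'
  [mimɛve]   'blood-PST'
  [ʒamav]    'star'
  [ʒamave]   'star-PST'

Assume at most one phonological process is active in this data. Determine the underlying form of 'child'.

In [moʒeb] and [moʒeve] the final segment of 'child' alternates: [b] ~ [v].
But 'star' keeps [v] in both environments ([ʒamav], [ʒamave]), so there is no rule changing /v/ to [b] in isolation.
The alternation reflects intervocalic spirantization: voiced stops become fricatives between vowels. /b/ is underlying.
The underlying form of 'child' is therefore /moʒeb/.

/moʒeb/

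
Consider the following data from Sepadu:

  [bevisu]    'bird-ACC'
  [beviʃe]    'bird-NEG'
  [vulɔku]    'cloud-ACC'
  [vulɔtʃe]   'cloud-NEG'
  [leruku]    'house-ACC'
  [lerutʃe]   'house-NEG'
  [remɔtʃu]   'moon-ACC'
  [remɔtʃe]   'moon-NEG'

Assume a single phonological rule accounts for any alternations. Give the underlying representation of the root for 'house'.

The root 'house' surfaces as [leruku] and [lerutʃe], with a stem-final [k] ~ [tʃ] alternation.
The stem 'moon' ([remɔtʃu], [remɔtʃe]) shows [tʃ] unchanged in both environments, so [tʃ] cannot be basic with [k] derived before the ACC suffix.
The alternation reflects palatalization before a front vowel: /k/ and /s/ become palato-alveolar [tʃ] and [ʃ] before a front vowel. /k/ is underlying.
So 'house' = /leruk/.

/leruk/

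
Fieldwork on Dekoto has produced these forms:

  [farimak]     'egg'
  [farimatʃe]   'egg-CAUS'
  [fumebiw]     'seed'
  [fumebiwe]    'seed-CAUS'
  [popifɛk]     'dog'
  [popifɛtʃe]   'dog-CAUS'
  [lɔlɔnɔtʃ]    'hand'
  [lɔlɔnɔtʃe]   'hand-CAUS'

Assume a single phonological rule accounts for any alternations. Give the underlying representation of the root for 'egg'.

'egg' shows [k] ~ [tʃ] at the end of the stem ([farimak] vs [farimatʃe]).
The stem 'hand' ([lɔlɔnɔtʃ], [lɔlɔnɔtʃe]) shows [tʃ] unchanged in both environments, so [tʃ] cannot be basic with [k] derived in isolation.
So /k/ is underlying, and a rule of palatalization before a front vowel — /k/ becomes palato-alveolar [tʃ] before a front vowel — gives [tʃ].
The underlying form of 'egg' is therefore /farimak/.

/farimak/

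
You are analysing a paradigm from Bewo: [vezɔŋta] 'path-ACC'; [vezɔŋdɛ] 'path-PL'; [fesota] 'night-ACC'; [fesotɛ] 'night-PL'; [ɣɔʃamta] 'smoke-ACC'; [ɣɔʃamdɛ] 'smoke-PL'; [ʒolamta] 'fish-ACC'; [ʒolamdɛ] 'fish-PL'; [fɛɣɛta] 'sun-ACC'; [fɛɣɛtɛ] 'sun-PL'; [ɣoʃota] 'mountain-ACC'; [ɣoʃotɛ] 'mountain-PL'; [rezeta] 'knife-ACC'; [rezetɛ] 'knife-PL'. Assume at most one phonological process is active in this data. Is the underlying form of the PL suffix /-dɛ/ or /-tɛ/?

/-dɛ/

The PL suffix surfaces as [-dɛ] and [-tɛ], depending on the final segment of the stem.
The ACC suffix, which begins with [t], is invariant after every stem; so [t] is not altered by any rule here.
The PL suffix is therefore /-dɛ/ underlyingly, with post-vocalic devoicing: voiced stops become voiceless after a vowel.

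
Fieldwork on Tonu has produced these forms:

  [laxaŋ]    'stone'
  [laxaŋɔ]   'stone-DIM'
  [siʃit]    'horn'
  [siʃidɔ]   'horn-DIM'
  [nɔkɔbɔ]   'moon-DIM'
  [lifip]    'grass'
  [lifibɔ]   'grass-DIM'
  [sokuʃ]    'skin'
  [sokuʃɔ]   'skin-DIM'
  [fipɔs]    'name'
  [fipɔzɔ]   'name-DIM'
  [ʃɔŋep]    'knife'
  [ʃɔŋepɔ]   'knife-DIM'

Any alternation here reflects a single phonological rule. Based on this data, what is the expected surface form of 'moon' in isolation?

[nɔkɔp]

The stem for 'grass' ends in [p] in [lifip] but [b] in [lifibɔ].
If /p/ were underlying and a rule turned it into [b] before the DIM suffix, 'knife' would also alternate; but it has [p] in both [ʃɔŋep] and [ʃɔŋepɔ].
Therefore /b/ is basic and [p] is derived by word-final obstruent devoicing (voiced obstruents become voiceless word-finally).
From [nɔkɔbɔ] the stem 'moon' is /nɔkɔb/; word-finally this yields [nɔkɔp].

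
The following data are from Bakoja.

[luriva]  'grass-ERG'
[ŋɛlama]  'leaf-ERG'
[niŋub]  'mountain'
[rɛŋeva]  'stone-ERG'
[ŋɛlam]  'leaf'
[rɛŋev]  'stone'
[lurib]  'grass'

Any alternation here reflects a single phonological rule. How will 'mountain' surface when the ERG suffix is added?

The root 'grass' surfaces as [lurib] and [luriva], with a stem-final [b] ~ [v] alternation.
The stem 'stone' ([rɛŋev], [rɛŋeva]) shows [v] unchanged in both environments, so [v] cannot be basic with [b] derived in isolation.
Therefore /b/ is basic and [v] is derived by intervocalic spirantization (voiced stops become fricatives between vowels).
From [niŋub] the stem 'mountain' is /niŋub/; between vowels this yields [niŋuva].

[niŋuva]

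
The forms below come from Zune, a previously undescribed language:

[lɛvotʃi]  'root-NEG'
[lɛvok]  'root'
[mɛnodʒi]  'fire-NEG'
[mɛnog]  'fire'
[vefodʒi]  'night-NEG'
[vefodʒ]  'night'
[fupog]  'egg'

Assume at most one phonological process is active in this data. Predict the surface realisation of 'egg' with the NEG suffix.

[fupodʒi]

'fire' shows [dʒ] ~ [g] at the end of the stem ([mɛnodʒi] vs [mɛnog]).
But 'night' keeps [dʒ] in both environments ([vefodʒi], [vefodʒ]), so there is no rule changing /dʒ/ to [g] in isolation.
So /g/ is underlying, and a rule of palatalization before a front vowel — /k/ and /g/ become palato-alveolar [tʃ] and [dʒ] before a front vowel — gives [dʒ].
From [fupog] the stem 'egg' is /fupog/; before a front vowel this yields [fupodʒi].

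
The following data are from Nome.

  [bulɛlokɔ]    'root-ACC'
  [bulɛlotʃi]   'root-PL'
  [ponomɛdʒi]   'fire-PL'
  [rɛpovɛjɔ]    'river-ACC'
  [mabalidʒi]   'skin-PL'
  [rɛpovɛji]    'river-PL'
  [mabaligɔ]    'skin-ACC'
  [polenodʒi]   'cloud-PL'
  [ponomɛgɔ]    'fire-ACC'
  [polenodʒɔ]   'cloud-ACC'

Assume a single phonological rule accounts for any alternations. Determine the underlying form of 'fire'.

The root 'fire' surfaces as [ponomɛgɔ] and [ponomɛdʒi], with a stem-final [g] ~ [dʒ] alternation.
Compare 'cloud', with invariant [dʒ] in [polenodʒɔ] and [polenodʒi]: an analysis with underlying /dʒ/ and a rule producing [g] before the ACC suffix would wrongly predict alternation here too.
So /g/ is underlying, and a rule of palatalization before a front vowel — /k/ and /g/ become palato-alveolar [tʃ] and [dʒ] before a front vowel — gives [dʒ].
The underlying form of 'fire' is therefore /ponomɛg/.

/ponomɛg/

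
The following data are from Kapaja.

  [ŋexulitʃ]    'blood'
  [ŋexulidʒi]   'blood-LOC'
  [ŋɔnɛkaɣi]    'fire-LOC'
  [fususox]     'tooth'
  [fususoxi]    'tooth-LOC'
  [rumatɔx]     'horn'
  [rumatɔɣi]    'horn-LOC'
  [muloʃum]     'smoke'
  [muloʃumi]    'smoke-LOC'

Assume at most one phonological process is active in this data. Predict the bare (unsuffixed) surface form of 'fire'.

[ŋɔnɛkax]

In [rumatɔx] and [rumatɔɣi] the final segment of 'horn' alternates: [x] ~ [ɣ].
Compare 'tooth', with invariant [x] in [fususox] and [fususoxi]: an analysis with underlying /x/ and a rule producing [ɣ] before the LOC suffix would wrongly predict alternation here too.
The alternation reflects word-final obstruent devoicing: voiced obstruents become voiceless word-finally. /ɣ/ is underlying.
The one attested form of 'fire', [ŋɔnɛkaɣi], shows underlying /ŋɔnɛkaɣ/. Applying the same rule word-finally gives [ŋɔnɛkax].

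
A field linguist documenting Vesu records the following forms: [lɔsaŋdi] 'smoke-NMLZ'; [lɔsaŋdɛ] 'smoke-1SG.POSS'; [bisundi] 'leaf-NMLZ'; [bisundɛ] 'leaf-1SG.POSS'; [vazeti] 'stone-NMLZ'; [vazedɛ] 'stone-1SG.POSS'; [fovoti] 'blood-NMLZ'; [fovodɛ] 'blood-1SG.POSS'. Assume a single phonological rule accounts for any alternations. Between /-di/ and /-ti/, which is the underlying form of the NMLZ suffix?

/-ti/

The NMLZ suffix surfaces as [-di] and [-ti], depending on the final segment of the stem.
By contrast the 1SG.POSS suffix keeps its initial [d] throughout — that segment must be underlying.
So the underlying form is /-ti/, and voiceless stops become voiced after a nasal.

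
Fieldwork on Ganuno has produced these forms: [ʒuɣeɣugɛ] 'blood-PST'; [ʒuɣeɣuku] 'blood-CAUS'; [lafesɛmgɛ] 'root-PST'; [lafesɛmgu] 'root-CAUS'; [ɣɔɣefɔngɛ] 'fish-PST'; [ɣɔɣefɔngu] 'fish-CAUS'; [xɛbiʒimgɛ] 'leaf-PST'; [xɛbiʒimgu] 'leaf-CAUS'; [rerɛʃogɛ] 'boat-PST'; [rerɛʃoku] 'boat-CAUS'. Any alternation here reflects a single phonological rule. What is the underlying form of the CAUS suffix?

The CAUS morpheme has two allomorphs, [-gu] and [-ku].
By contrast the PST suffix keeps its initial [g] throughout — that segment must be underlying.
The CAUS suffix is therefore /-ku/ underlyingly, with post-nasal voicing: voiceless stops become voiced after a nasal.

/-ku/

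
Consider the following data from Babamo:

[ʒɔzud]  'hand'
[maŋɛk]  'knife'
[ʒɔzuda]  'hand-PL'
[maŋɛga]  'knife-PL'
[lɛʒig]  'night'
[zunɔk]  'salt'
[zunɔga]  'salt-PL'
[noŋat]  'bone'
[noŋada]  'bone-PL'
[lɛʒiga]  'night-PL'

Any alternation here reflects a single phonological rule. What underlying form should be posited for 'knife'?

In [maŋɛga] and [maŋɛk] the final segment of 'knife' alternates: [g] ~ [k].
If /g/ were underlying and a rule turned it into [k] in isolation, 'night' would also alternate; but it has [g] in both [lɛʒiga] and [lɛʒig].
The alternation reflects intervocalic voicing: voiceless stops become voiced between vowels. /k/ is underlying.

/maŋɛk/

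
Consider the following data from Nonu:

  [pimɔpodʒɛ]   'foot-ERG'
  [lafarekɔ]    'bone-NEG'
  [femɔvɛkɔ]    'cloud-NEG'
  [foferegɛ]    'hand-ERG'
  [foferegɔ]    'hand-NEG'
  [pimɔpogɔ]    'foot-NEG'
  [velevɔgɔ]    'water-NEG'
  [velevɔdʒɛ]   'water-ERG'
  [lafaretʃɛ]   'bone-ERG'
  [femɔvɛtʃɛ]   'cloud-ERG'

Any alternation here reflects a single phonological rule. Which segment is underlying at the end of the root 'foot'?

/dʒ/

'foot' shows [g] ~ [dʒ] at the end of the stem ([pimɔpogɔ] vs [pimɔpodʒɛ]).
If /g/ were underlying and a rule turned it into [dʒ] before the ERG suffix, 'hand' would also alternate; but it has [g] in both [foferegɔ] and [foferegɛ].
The alternation reflects depalatalization: palato-alveolar /tʃ/ and /dʒ/ become [k] and [g] when no front vowel follows. /dʒ/ is underlying.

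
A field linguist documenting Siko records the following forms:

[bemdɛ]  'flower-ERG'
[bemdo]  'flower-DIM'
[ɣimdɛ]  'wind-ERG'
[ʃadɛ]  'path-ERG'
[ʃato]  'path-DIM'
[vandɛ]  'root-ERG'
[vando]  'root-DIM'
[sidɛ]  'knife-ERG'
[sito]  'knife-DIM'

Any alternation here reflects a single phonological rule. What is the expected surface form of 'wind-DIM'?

[ɣimdo]

The DIM suffix surfaces as [-do] and [-to], depending on the final segment of the stem.
By contrast the ERG suffix keeps its initial [d] throughout — that segment must be underlying.
So the underlying form is /-to/, and voiceless stops become voiced after a nasal.
After 'wind', which ends in a nasal, the suffix surfaces as [-do], giving [ɣimdo].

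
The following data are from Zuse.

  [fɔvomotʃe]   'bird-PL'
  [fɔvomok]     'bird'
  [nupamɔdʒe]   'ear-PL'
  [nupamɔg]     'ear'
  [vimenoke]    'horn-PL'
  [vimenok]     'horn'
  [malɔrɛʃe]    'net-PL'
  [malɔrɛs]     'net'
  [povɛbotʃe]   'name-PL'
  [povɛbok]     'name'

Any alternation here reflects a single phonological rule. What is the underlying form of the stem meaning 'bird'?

/fɔvomotʃ/

The root 'bird' surfaces as [fɔvomotʃe] and [fɔvomok], with a stem-final [tʃ] ~ [k] alternation.
Compare 'horn', with invariant [k] in [vimenoke] and [vimenok]: an analysis with underlying /k/ and a rule producing [tʃ] before the PL suffix would wrongly predict alternation here too.
The underlying segment must be /tʃ/; palato-alveolar /tʃ/, /dʒ/ and /ʃ/ become [k], [g] and [s] when no front vowel follows, yielding [k] there.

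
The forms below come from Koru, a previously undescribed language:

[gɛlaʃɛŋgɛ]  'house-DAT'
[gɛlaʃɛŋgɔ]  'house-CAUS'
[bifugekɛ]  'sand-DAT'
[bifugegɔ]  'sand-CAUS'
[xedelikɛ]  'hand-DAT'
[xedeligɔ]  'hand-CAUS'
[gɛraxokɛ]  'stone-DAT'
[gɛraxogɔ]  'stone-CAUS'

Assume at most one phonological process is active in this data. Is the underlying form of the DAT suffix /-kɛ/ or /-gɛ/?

/-kɛ/

The DAT morpheme has two allomorphs, [-gɛ] and [-kɛ].
By contrast the CAUS suffix keeps its initial [g] throughout — that segment must be underlying.
The DAT suffix is therefore /-kɛ/ underlyingly, with post-nasal voicing: voiceless stops become voiced after a nasal.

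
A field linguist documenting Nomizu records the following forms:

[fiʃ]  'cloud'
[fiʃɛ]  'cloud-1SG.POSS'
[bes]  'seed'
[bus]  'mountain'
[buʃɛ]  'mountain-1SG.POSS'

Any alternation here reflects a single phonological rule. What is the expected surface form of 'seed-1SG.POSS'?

'mountain' shows [s] ~ [ʃ] at the end of the stem ([bus] vs [buʃɛ]).
The stem 'cloud' ([fiʃ], [fiʃɛ]) shows [ʃ] unchanged in both environments, so [ʃ] cannot be basic with [s] derived in isolation.
The alternation reflects palatalization before a front vowel: /s/ becomes palato-alveolar [ʃ] before a front vowel. /s/ is underlying.
From [bes] the stem 'seed' is /bes/; before a front vowel this yields [beʃɛ].

[beʃɛ]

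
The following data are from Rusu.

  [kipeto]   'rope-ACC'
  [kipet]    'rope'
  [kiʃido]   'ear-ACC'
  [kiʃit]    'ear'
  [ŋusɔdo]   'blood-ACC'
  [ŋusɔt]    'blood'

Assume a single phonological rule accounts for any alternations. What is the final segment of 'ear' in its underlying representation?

'ear' shows [d] ~ [t] at the end of the stem ([kiʃido] vs [kiʃit]).
The stem 'rope' ([kipeto], [kipet]) shows [t] unchanged in both environments, so [t] cannot be basic with [d] derived before the ACC suffix.
So /d/ is underlying, and a rule of word-final obstruent devoicing — voiced obstruents become voiceless word-finally — gives [t].

/d/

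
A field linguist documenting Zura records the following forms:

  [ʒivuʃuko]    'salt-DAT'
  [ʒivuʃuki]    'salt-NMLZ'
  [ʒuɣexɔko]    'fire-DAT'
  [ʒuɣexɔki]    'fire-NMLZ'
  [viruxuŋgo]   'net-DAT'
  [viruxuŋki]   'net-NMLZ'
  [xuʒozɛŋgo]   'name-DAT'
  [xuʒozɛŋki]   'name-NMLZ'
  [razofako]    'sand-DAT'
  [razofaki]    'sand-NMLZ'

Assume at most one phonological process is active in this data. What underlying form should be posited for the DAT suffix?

The DAT suffix surfaces as [-go] and [-ko], depending on the final segment of the stem.
The NMLZ suffix, which begins with [k], is invariant after every stem; so [k] is not altered by any rule here.
So the underlying form is /-go/, and voiced stops become voiceless after a vowel.

/-go/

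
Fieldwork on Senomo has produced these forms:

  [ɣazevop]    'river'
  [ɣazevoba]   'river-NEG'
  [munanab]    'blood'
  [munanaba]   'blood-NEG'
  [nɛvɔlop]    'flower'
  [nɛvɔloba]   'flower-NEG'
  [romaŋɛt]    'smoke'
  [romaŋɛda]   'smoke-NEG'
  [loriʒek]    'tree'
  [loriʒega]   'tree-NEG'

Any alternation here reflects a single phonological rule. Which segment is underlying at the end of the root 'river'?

/p/

In [ɣazevop] and [ɣazevoba] the final segment of 'river' alternates: [p] ~ [b].
Compare 'blood', with invariant [b] in [munanab] and [munanaba]: an analysis with underlying /b/ and a rule producing [p] in isolation would wrongly predict alternation here too.
The underlying segment must be /p/; voiceless stops become voiced between vowels, yielding [b] there.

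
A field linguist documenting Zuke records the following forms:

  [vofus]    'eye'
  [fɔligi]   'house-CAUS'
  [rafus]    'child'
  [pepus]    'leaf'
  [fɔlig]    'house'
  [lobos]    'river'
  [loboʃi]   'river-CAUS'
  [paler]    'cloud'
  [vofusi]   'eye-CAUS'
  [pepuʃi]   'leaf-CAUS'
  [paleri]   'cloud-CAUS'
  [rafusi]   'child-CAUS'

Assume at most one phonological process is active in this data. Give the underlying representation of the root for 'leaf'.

'leaf' shows [ʃ] ~ [s] at the end of the stem ([pepuʃi] vs [pepus]).
If /s/ were underlying and a rule turned it into [ʃ] before the CAUS suffix, 'child' would also alternate; but it has [s] in both [rafusi] and [rafus].
The alternation reflects depalatalization: palato-alveolar /ʃ/ becomes [s] when no front vowel follows. /ʃ/ is underlying.

/pepuʃ/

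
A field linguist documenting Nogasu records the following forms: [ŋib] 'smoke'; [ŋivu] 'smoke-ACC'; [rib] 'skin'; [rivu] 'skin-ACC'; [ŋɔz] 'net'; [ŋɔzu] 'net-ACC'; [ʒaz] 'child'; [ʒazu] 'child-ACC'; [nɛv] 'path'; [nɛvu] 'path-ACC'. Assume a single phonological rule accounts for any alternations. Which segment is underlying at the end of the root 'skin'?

/b/

The root 'skin' surfaces as [rib] and [rivu], with a stem-final [b] ~ [v] alternation.
But 'path' keeps [v] in both environments ([nɛv], [nɛvu]), so there is no rule changing /v/ to [b] in isolation.
Therefore /b/ is basic and [v] is derived by intervocalic spirantization (voiced stops become fricatives between vowels).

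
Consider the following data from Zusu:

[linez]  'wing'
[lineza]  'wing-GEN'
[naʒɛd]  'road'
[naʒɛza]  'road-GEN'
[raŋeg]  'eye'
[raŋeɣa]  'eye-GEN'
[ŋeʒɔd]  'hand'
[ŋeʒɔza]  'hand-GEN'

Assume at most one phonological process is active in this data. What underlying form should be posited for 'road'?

/naʒɛd/

In [naʒɛd] and [naʒɛza] the final segment of 'road' alternates: [d] ~ [z].
But 'wing' keeps [z] in both environments ([linez], [lineza]), so there is no rule changing /z/ to [d] in isolation.
So /d/ is underlying, and a rule of intervocalic spirantization — voiced stops become fricatives between vowels — gives [z].
So 'road' = /naʒɛd/.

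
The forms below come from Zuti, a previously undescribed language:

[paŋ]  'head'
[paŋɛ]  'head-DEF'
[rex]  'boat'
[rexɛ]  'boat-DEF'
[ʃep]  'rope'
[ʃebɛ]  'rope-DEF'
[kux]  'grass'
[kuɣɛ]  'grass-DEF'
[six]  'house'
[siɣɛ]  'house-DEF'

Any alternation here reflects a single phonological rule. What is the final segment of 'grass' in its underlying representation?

'grass' shows [x] ~ [ɣ] at the end of the stem ([kux] vs [kuɣɛ]).
But 'boat' keeps [x] in both environments ([rex], [rexɛ]), so there is no rule changing /x/ to [ɣ] before the DEF suffix.
The alternation reflects word-final obstruent devoicing: voiced obstruents become voiceless word-finally. /ɣ/ is underlying.

/ɣ/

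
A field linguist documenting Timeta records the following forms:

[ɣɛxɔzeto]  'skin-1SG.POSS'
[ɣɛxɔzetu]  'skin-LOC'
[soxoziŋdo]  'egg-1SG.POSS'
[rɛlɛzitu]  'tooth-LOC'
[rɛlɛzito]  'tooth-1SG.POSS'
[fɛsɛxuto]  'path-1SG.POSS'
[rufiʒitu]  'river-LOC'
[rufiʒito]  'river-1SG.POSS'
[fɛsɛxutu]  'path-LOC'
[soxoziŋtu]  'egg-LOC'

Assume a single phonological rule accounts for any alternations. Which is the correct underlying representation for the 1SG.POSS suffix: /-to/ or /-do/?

The 1SG.POSS suffix surfaces as [-do] and [-to], depending on the final segment of the stem.
The LOC suffix, which begins with [t], is invariant after every stem; so [t] is not altered by any rule here.
The 1SG.POSS suffix is therefore /-do/ underlyingly, with post-vocalic devoicing: voiced stops become voiceless after a vowel.

/-do/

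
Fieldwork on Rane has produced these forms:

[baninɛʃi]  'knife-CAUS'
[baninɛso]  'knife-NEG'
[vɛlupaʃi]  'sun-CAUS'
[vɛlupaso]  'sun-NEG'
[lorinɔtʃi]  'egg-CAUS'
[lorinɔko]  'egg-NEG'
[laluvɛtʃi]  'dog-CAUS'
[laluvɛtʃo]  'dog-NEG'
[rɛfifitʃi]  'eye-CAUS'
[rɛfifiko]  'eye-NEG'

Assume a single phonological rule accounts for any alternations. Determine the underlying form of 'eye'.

/rɛfifik/

In [rɛfifitʃi] and [rɛfifiko] the final segment of 'eye' alternates: [tʃ] ~ [k].
But 'dog' keeps [tʃ] in both environments ([laluvɛtʃi], [laluvɛtʃo]), so there is no rule changing /tʃ/ to [k] before the NEG suffix.
Therefore /k/ is basic and [tʃ] is derived by palatalization before a front vowel (/k/ and /s/ become palato-alveolar [tʃ] and [ʃ] before a front vowel).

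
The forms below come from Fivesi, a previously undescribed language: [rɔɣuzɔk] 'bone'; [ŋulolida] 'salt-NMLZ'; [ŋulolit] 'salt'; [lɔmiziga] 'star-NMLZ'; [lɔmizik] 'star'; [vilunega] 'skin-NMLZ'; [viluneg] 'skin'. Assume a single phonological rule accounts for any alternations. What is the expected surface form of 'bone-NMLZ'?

[rɔɣuzɔga]

In [lɔmiziga] and [lɔmizik] the final segment of 'star' alternates: [g] ~ [k].
The stem 'skin' ([vilunega], [viluneg]) shows [g] unchanged in both environments, so [g] cannot be basic with [k] derived in isolation.
The alternation reflects intervocalic voicing: voiceless stops become voiced between vowels. /k/ is underlying.
The one attested form of 'bone', [rɔɣuzɔk], shows underlying /rɔɣuzɔk/. Applying the same rule between vowels gives [rɔɣuzɔga].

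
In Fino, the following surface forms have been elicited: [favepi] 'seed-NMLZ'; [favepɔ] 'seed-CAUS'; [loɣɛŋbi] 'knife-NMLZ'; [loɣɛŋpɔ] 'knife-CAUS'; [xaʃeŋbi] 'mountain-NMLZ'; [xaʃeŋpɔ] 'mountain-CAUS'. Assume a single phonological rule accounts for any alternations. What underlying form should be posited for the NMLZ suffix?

The NMLZ suffix surfaces as [-bi] and [-pi], depending on the final segment of the stem.
The CAUS suffix, which begins with [p], is invariant after every stem; so [p] is not altered by any rule here.
The NMLZ suffix is therefore /-bi/ underlyingly, with post-vocalic devoicing: voiced stops become voiceless after a vowel.

/-bi/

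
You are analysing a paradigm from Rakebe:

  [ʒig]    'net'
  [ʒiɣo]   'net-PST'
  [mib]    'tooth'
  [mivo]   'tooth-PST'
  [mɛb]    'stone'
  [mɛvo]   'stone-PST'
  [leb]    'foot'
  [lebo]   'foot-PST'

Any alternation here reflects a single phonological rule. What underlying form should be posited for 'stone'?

'stone' shows [b] ~ [v] at the end of the stem ([mɛb] vs [mɛvo]).
If /b/ were underlying and a rule turned it into [v] before the PST suffix, 'foot' would also alternate; but it has [b] in both [leb] and [lebo].
Therefore /v/ is basic and [b] is derived by word-final hardening (voiced fricatives become stops word-finally).
Hence 'stone' is /mɛv/ underlyingly.

/mɛv/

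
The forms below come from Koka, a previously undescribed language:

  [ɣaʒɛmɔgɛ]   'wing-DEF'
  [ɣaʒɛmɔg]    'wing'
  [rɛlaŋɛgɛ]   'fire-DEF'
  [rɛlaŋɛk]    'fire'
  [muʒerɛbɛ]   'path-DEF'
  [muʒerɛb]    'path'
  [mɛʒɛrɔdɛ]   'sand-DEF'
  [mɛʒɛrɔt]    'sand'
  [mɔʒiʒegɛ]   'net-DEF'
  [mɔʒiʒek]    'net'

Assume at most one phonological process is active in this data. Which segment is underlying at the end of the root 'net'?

In [mɔʒiʒegɛ] and [mɔʒiʒek] the final segment of 'net' alternates: [g] ~ [k].
Compare 'wing', with invariant [g] in [ɣaʒɛmɔgɛ] and [ɣaʒɛmɔg]: an analysis with underlying /g/ and a rule producing [k] in isolation would wrongly predict alternation here too.
The alternation reflects intervocalic voicing: voiceless stops become voiced between vowels. /k/ is underlying.

/k/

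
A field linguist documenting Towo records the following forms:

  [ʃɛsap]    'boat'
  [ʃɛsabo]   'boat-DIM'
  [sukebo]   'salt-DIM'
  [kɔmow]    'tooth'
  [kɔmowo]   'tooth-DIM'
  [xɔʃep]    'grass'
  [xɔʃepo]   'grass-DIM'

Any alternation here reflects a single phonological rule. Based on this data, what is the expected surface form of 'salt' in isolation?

'boat' shows [p] ~ [b] at the end of the stem ([ʃɛsap] vs [ʃɛsabo]).
But 'grass' keeps [p] in both environments ([xɔʃep], [xɔʃepo]), so there is no rule changing /p/ to [b] before the DIM suffix.
Therefore /b/ is basic and [p] is derived by word-final obstruent devoicing (voiced obstruents become voiceless word-finally).
From [sukebo] the stem 'salt' is /sukeb/; word-finally this yields [sukep].

[sukep]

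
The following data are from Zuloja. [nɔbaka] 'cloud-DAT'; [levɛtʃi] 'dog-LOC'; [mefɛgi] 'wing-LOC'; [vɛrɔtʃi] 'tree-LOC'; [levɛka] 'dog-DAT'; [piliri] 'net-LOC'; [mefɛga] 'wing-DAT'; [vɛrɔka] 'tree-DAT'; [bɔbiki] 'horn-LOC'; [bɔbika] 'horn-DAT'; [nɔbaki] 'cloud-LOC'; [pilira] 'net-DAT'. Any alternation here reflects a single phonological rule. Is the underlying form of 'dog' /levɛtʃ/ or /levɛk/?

/levɛtʃ/

The root 'dog' surfaces as [levɛka] and [levɛtʃi], with a stem-final [k] ~ [tʃ] alternation.
If /k/ were underlying and a rule turned it into [tʃ] before the LOC suffix, 'horn' would also alternate; but it has [k] in both [bɔbika] and [bɔbiki].
The alternation reflects depalatalization: palato-alveolar /tʃ/ becomes [k] when no front vowel follows. /tʃ/ is underlying.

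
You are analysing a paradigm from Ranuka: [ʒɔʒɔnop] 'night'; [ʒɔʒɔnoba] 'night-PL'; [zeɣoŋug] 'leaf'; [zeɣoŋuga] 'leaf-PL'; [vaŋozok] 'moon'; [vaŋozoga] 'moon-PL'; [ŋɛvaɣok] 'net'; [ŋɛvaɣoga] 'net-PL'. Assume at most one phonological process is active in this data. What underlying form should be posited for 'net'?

/ŋɛvaɣok/

The stem for 'net' ends in [k] in [ŋɛvaɣok] but [g] in [ŋɛvaɣoga].
If /g/ were underlying and a rule turned it into [k] in isolation, 'leaf' would also alternate; but it has [g] in both [zeɣoŋug] and [zeɣoŋuga].
The alternation reflects intervocalic voicing: voiceless stops become voiced between vowels. /k/ is underlying.
The underlying form of 'net' is therefore /ŋɛvaɣok/.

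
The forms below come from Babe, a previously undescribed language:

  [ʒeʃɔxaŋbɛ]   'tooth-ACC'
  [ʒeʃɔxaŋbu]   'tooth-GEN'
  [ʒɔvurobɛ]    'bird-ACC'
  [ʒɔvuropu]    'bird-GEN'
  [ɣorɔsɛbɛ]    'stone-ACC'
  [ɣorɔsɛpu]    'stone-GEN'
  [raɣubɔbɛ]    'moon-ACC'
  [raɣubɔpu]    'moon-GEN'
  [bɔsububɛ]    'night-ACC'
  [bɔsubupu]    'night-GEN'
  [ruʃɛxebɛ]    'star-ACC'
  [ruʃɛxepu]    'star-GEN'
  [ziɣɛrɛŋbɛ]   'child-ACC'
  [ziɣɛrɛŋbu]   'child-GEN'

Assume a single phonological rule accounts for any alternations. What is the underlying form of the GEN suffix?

/-pu/

The GEN morpheme has two allomorphs, [-bu] and [-pu].
The ACC suffix, which begins with [b], is invariant after every stem; so [b] is not altered by any rule here.
So the underlying form is /-pu/, and voiceless stops become voiced after a nasal.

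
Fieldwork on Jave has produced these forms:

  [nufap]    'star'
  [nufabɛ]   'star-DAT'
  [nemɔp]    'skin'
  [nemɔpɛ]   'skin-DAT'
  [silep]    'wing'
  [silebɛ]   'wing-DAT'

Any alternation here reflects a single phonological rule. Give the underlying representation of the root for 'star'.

The root 'star' surfaces as [nufap] and [nufabɛ], with a stem-final [p] ~ [b] alternation.
The stem 'skin' ([nemɔp], [nemɔpɛ]) shows [p] unchanged in both environments, so [p] cannot be basic with [b] derived before the DAT suffix.
The underlying segment must be /b/; voiced obstruents become voiceless word-finally, yielding [p] there.

/nufab/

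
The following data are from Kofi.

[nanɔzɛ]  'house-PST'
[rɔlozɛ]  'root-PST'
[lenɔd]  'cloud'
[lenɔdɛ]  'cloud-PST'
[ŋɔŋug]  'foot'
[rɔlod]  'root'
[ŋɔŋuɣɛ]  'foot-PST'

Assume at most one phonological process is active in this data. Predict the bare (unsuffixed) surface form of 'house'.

[nanɔd]

The root 'root' surfaces as [rɔlozɛ] and [rɔlod], with a stem-final [z] ~ [d] alternation.
But 'cloud' keeps [d] in both environments ([lenɔdɛ], [lenɔd]), so there is no rule changing /d/ to [z] before the PST suffix.
Therefore /z/ is basic and [d] is derived by word-final hardening (voiced fricatives become stops word-finally).
From [nanɔzɛ] the stem 'house' is /nanɔz/; word-finally this yields [nanɔd].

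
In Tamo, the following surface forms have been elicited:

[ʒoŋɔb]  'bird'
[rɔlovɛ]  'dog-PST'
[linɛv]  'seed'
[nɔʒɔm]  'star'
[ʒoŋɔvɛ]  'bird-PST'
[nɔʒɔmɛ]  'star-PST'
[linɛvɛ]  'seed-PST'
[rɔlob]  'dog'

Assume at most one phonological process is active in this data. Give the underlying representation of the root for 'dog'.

The stem for 'dog' ends in [v] in [rɔlovɛ] but [b] in [rɔlob].
Compare 'seed', with invariant [v] in [linɛvɛ] and [linɛv]: an analysis with underlying /v/ and a rule producing [b] in isolation would wrongly predict alternation here too.
So /b/ is underlying, and a rule of intervocalic spirantization — voiced stops become fricatives between vowels — gives [v].
Hence 'dog' is /rɔlob/ underlyingly.

/rɔlob/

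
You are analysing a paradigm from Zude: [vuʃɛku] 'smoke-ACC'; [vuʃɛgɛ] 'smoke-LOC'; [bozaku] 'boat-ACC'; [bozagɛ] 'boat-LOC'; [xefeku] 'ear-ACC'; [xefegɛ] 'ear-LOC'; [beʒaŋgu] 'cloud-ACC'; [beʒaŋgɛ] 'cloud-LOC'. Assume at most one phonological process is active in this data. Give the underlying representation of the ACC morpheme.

/-ku/

The ACC suffix surfaces as [-gu] and [-ku], depending on the final segment of the stem.
By contrast the LOC suffix keeps its initial [g] throughout — that segment must be underlying.
The ACC suffix is therefore /-ku/ underlyingly, with post-nasal voicing: voiceless stops become voiced after a nasal.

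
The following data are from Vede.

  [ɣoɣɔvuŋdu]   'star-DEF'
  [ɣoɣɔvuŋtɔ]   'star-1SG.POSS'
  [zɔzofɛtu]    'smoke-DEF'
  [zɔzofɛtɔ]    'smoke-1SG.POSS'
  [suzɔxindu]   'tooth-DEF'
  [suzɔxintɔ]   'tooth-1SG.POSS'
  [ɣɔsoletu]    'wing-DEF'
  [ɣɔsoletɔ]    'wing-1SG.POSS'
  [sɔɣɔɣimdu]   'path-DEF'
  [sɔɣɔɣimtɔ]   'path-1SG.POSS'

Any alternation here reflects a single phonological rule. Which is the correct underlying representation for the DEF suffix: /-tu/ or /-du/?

The DEF morpheme has two allomorphs, [-du] and [-tu].
By contrast the 1SG.POSS suffix keeps its initial [t] throughout — that segment must be underlying.
The DEF suffix is therefore /-du/ underlyingly, with post-vocalic devoicing: voiced stops become voiceless after a vowel.

/-du/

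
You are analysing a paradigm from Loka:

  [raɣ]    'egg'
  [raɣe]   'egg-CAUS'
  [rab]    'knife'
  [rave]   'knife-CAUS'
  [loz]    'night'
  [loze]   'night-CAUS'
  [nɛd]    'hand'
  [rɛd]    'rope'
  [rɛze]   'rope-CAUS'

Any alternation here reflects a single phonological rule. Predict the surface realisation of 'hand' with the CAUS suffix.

In [rɛd] and [rɛze] the final segment of 'rope' alternates: [d] ~ [z].
The stem 'night' ([loz], [loze]) shows [z] unchanged in both environments, so [z] cannot be basic with [d] derived in isolation.
The underlying segment must be /d/; voiced stops become fricatives between vowels, yielding [z] there.
From [nɛd] the stem 'hand' is /nɛd/; between vowels this yields [nɛze].

[nɛze]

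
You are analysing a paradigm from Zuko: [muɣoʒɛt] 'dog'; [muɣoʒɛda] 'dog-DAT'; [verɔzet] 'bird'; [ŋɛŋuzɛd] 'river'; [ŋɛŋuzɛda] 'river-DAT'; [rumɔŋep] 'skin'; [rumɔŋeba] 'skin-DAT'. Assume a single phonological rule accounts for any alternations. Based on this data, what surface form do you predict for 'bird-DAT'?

'dog' shows [t] ~ [d] at the end of the stem ([muɣoʒɛt] vs [muɣoʒɛda]).
The stem 'river' ([ŋɛŋuzɛd], [ŋɛŋuzɛda]) shows [d] unchanged in both environments, so [d] cannot be basic with [t] derived in isolation.
The alternation reflects intervocalic voicing: voiceless stops become voiced between vowels. /t/ is underlying.
The one attested form of 'bird', [verɔzet], shows underlying /verɔzet/. Applying the same rule between vowels gives [verɔzeda].

[verɔzeda]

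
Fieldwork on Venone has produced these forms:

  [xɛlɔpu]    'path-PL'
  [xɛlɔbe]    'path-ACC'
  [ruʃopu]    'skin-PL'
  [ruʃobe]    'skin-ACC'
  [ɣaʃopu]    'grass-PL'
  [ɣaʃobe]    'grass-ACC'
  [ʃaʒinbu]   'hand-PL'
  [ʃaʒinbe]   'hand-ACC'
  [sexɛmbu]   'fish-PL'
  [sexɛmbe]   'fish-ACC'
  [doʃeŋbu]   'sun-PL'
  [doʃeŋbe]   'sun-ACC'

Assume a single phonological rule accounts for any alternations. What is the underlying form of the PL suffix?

The PL suffix surfaces as [-bu] and [-pu], depending on the final segment of the stem.
The ACC suffix, which begins with [b], is invariant after every stem; so [b] is not altered by any rule here.
So the underlying form is /-pu/, and voiceless stops become voiced after a nasal.

/-pu/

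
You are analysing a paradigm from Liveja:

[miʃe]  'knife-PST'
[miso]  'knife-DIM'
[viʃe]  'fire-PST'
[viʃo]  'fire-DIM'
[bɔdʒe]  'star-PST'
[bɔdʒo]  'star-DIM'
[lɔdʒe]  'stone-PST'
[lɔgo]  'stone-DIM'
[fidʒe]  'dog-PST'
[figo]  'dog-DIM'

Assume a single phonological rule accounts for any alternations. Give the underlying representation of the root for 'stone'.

/lɔg/

In [lɔdʒe] and [lɔgo] the final segment of 'stone' alternates: [dʒ] ~ [g].
The stem 'star' ([bɔdʒe], [bɔdʒo]) shows [dʒ] unchanged in both environments, so [dʒ] cannot be basic with [g] derived before the DIM suffix.
The underlying segment must be /g/; /g/ and /s/ become palato-alveolar [dʒ] and [ʃ] before a front vowel, yielding [dʒ] there.
Hence 'stone' is /lɔg/ underlyingly.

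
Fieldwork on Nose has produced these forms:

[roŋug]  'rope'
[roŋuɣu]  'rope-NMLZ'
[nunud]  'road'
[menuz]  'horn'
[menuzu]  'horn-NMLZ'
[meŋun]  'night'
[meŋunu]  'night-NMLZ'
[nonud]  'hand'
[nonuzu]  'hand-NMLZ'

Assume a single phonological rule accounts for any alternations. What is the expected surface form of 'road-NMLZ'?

The root 'hand' surfaces as [nonud] and [nonuzu], with a stem-final [d] ~ [z] alternation.
Compare 'horn', with invariant [z] in [menuz] and [menuzu]: an analysis with underlying /z/ and a rule producing [d] in isolation would wrongly predict alternation here too.
Therefore /d/ is basic and [z] is derived by intervocalic spirantization (voiced stops become fricatives between vowels).
The one attested form of 'road', [nunud], shows underlying /nunud/. Applying the same rule between vowels gives [nunuzu].

[nunuzu]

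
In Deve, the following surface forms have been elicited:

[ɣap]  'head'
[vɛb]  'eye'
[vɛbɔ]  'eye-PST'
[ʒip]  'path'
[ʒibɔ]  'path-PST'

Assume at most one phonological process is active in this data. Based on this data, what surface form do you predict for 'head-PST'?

[ɣabɔ]

'path' shows [p] ~ [b] at the end of the stem ([ʒip] vs [ʒibɔ]).
If /b/ were underlying and a rule turned it into [p] in isolation, 'eye' would also alternate; but it has [b] in both [vɛb] and [vɛbɔ].
Therefore /p/ is basic and [b] is derived by intervocalic voicing (voiceless stops become voiced between vowels).
The one attested form of 'head', [ɣap], shows underlying /ɣap/. Applying the same rule between vowels gives [ɣabɔ].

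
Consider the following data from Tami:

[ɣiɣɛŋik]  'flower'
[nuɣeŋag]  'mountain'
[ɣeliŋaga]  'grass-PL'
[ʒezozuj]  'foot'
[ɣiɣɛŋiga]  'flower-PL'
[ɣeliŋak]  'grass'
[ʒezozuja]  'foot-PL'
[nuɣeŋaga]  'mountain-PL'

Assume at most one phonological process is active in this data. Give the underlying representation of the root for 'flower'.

/ɣiɣɛŋik/

The root 'flower' surfaces as [ɣiɣɛŋik] and [ɣiɣɛŋiga], with a stem-final [k] ~ [g] alternation.
If /g/ were underlying and a rule turned it into [k] in isolation, 'mountain' would also alternate; but it has [g] in both [nuɣeŋag] and [nuɣeŋaga].
So /k/ is underlying, and a rule of intervocalic voicing — voiceless stops become voiced between vowels — gives [g].
So 'flower' = /ɣiɣɛŋik/.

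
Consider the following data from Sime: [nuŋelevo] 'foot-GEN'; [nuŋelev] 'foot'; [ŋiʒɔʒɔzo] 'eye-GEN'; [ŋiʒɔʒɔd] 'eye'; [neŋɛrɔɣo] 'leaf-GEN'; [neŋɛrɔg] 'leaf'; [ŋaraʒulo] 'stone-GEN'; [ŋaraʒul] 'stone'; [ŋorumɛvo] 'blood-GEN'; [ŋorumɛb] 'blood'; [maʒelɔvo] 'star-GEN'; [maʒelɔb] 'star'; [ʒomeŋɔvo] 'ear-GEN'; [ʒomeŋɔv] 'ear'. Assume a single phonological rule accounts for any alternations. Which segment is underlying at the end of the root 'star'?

/b/

'star' shows [v] ~ [b] at the end of the stem ([maʒelɔvo] vs [maʒelɔb]).
The stem 'foot' ([nuŋelevo], [nuŋelev]) shows [v] unchanged in both environments, so [v] cannot be basic with [b] derived in isolation.
So /b/ is underlying, and a rule of intervocalic spirantization — voiced stops become fricatives between vowels — gives [v].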